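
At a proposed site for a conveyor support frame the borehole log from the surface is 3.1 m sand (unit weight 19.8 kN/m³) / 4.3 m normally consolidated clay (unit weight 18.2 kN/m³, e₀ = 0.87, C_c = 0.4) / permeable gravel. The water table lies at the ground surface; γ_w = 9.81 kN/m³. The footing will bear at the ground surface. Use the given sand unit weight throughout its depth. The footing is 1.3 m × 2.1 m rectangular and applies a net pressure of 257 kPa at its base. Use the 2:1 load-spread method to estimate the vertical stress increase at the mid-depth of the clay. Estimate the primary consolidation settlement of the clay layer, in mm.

Mid-depth of clay below the ground surface: z = 3.1 + 4.3/2 = 5.25 m.
Total vertical stress at mid-clay: σ_v = 19.8×3.1 + 18.2×2.15 = 100.51 kPa.
Pore pressure: u = 9.81×(5.25 − 0) = 51.503 kPa.
Initial effective stress: σ'_0 = σ_v − u = 100.51 − 51.503 = 49.007 kPa.
Stress increase at mid-clay by the 2:1 spreading method:
Δσ = qBL/((B+z)(L+z)) = 257×1.3×2.1/((1.3+5.25)(2.1+5.25)) = 14.574 kPa
Final effective stress: σ'_f = σ'_0 + Δσ = 49.007 + 14.574 = 63.581 kPa.
Normally consolidated clay, so the full stress increment lies on the virgin compression line:
S_c = C_c·H/(1+e₀)·log₁₀(σ'_f/σ'_0) = 0.4×4.3/(1+0.87)×log₁₀(63.581/49.007)
    = 0.91979 × 0.11307 = 0.104 m

S_c ≈ 104 mm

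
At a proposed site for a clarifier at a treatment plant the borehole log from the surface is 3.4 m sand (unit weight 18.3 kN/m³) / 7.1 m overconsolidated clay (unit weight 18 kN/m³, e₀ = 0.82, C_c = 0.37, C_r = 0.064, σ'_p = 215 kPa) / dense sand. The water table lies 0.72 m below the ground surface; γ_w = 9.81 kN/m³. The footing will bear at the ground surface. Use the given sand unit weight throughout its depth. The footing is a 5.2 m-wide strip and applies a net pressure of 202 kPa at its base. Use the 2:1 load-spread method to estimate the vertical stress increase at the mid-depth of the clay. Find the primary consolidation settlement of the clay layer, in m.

Mid-depth of clay below the ground surface: z = 3.4 + 7.1/2 = 6.95 m.
Total vertical stress at mid-clay: σ_v = 18.3×3.4 + 18×3.55 = 126.12 kPa.
Pore pressure: u = 9.81×(6.95 − 0.72) = 61.116 kPa.
Initial effective stress: σ'_0 = σ_v − u = 126.12 − 61.116 = 65.004 kPa.
Stress increase at mid-clay by the 2:1 spreading method:
Δσ = qB/(B+z) = 202×5.2/(5.2+6.95) = 86.453 kPa
Final effective stress: σ'_f = 65.004 + 86.453 = 151.46 kPa.
σ'_f = 151.46 ≤ σ'_p = 215 kPa, so the clay remains overconsolidated and only the recompression index applies:
S_c = C_r·H/(1+e₀)·log₁₀(σ'_f/σ'_0) = 0.064×7.1/1.82×log₁₀(151.46/65.004)
    = 0.24967 × 0.36736 = 0.09172 m

S_c ≈ 0.0917 m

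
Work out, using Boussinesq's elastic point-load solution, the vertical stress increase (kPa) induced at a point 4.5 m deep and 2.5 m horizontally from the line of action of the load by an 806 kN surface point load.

Δσ_z ≈ 9.7 kPa

Boussinesq vertical stress below a point load on an elastic half-space:
Δσ_z = 3P/(2πz²) · [1 + (r/z)²]^(−5/2)
r/z = 2.5/4.5 = 0.55556; [1+(r/z)²]^(−5/2) = 0.51044.
Δσ_z = 3×806/(2π×4.5²) × 0.51044 = 19.004 × 0.51044 = 9.7 kPa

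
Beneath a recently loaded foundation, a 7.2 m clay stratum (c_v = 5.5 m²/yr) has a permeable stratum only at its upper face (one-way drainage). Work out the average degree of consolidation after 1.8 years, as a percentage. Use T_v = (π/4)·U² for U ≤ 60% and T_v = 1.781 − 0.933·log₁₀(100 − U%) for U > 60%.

Drainage path length: H_d = H = 7.2 m (single drainage).
T_v = c_v·t/H_d² = 5.5×1.8/7.2² = 0.19097.
T_v = 0.19097 corresponds to the U ≤ 60% branch:
U = √(4T_v/π) = 0.4931

U ≈ 49.3 %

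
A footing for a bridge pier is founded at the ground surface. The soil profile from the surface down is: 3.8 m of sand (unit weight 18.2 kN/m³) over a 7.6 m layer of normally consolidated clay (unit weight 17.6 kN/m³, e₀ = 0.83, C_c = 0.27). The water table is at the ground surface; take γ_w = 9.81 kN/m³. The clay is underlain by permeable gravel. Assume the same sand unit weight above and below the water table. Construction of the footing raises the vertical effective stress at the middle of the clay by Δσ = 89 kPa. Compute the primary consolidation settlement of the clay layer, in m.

S_c ≈ 0.436 m

Mid-depth of clay below the ground surface: z = 3.8 + 7.6/2 = 7.6 m.
Total vertical stress at mid-clay: σ_v = 18.2×3.8 + 17.6×3.8 = 136.04 kPa.
Pore pressure: u = 9.81×(7.6 − 0) = 74.556 kPa.
Initial effective stress: σ'_0 = σ_v − u = 136.04 − 74.556 = 61.484 kPa.
Final effective stress: σ'_f = σ'_0 + Δσ = 61.484 + 89 = 150.48 kPa.
Normally consolidated clay, so the full stress increment lies on the virgin compression line:
S_c = C_c·H/(1+e₀)·log₁₀(σ'_f/σ'_0) = 0.27×7.6/(1+0.83)×log₁₀(150.48/61.484)
    = 1.1213 × 0.38872 = 0.4359 m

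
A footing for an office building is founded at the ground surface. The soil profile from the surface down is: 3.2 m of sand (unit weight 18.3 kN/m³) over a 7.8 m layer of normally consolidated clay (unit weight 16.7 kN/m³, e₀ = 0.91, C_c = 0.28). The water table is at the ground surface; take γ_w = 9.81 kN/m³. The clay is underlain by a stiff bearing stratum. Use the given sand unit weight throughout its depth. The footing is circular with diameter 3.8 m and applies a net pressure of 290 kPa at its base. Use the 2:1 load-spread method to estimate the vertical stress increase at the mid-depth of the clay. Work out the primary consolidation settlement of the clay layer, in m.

S_c ≈ 0.249 m

Mid-depth of clay below the ground surface: z = 3.2 + 7.8/2 = 7.1 m.
Total vertical stress at mid-clay: σ_v = 18.3×3.2 + 16.7×3.9 = 123.69 kPa.
Pore pressure: u = 9.81×(7.1 − 0) = 69.651 kPa.
Initial effective stress: σ'_0 = σ_v − u = 123.69 − 69.651 = 54.039 kPa.
Stress increase at mid-clay by the 2:1 spreading method:
Δσ ≈ qD²/(D+z)² = 290×3.8²/(3.8+7.1)² = 35.246 kPa
Final effective stress: σ'_f = σ'_0 + Δσ = 54.039 + 35.246 = 89.285 kPa.
Normally consolidated clay, so the full stress increment lies on the virgin compression line:
S_c = C_c·H/(1+e₀)·log₁₀(σ'_f/σ'_0) = 0.28×7.8/(1+0.91)×log₁₀(89.285/54.039)
    = 1.1435 × 0.21807 = 0.2494 m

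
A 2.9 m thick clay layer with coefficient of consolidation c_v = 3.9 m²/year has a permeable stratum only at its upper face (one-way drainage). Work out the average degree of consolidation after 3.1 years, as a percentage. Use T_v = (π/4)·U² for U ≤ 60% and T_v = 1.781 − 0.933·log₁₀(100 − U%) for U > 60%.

Drainage path length: H_d = H = 2.9 m (single drainage).
T_v = c_v·t/H_d² = 3.9×3.1/2.9² = 1.4376.
T_v = 1.4376 corresponds to the U > 60% branch:
U = 1 − 10^((1.781 − T_v)/0.933)/100 = 0.9767

U ≈ 97.7 %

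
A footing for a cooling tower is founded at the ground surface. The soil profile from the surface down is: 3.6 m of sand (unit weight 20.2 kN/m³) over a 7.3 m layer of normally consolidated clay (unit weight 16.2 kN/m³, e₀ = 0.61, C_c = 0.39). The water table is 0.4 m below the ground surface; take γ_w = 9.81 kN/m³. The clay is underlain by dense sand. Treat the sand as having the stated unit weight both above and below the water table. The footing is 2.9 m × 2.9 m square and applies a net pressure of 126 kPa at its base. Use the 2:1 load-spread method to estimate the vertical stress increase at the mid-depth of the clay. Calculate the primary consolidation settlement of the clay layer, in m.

S_c ≈ 0.113 m

Mid-depth of clay below the ground surface: z = 3.6 + 7.3/2 = 7.25 m.
Total vertical stress at mid-clay: σ_v = 20.2×3.6 + 16.2×3.65 = 131.85 kPa.
Pore pressure: u = 9.81×(7.25 − 0.4) = 67.198 kPa.
Initial effective stress: σ'_0 = σ_v − u = 131.85 − 67.198 = 64.652 kPa.
Stress increase at mid-clay by the 2:1 spreading method:
Δσ = qBL/((B+z)(L+z)) = 126×2.9×2.9/((2.9+7.25)(2.9+7.25)) = 10.286 kPa
Final effective stress: σ'_f = σ'_0 + Δσ = 64.652 + 10.286 = 74.938 kPa.
Normally consolidated clay, so the full stress increment lies on the virgin compression line:
S_c = C_c·H/(1+e₀)·log₁₀(σ'_f/σ'_0) = 0.39×7.3/(1+0.61)×log₁₀(74.938/64.652)
    = 1.7683 × 0.06412 = 0.1134 m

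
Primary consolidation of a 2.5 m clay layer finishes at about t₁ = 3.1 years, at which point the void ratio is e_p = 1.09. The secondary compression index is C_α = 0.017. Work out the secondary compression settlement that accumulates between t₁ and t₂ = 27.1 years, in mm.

Secondary compression: S_s = C_α·H/(1+e_p)·log₁₀(t₂/t₁)
S_s = 0.017×2.5/(1+1.09)×log₁₀(27.1/3.1)
    = 0.02033 × 0.9416 = 0.01915 m

S_s ≈ 19.1 mm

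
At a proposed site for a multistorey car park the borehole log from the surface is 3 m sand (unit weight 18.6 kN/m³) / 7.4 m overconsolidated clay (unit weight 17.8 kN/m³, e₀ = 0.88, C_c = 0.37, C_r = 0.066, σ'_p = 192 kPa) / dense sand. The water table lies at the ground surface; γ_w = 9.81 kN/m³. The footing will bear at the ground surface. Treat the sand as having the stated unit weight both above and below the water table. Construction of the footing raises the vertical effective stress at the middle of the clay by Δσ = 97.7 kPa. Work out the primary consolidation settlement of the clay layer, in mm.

Mid-depth of clay below the ground surface: z = 3 + 7.4/2 = 6.7 m.
Total vertical stress at mid-clay: σ_v = 18.6×3 + 17.8×3.7 = 121.66 kPa.
Pore pressure: u = 9.81×(6.7 − 0) = 65.727 kPa.
Initial effective stress: σ'_0 = σ_v − u = 121.66 − 65.727 = 55.933 kPa.
Final effective stress: σ'_f = 55.933 + 97.7 = 153.63 kPa.
σ'_f = 153.63 ≤ σ'_p = 192 kPa, so the clay remains overconsolidated and only the recompression index applies:
S_c = C_r·H/(1+e₀)·log₁₀(σ'_f/σ'_0) = 0.066×7.4/1.88×log₁₀(153.63/55.933)
    = 0.25979 × 0.43881 = 0.114 m

S_c ≈ 114 mm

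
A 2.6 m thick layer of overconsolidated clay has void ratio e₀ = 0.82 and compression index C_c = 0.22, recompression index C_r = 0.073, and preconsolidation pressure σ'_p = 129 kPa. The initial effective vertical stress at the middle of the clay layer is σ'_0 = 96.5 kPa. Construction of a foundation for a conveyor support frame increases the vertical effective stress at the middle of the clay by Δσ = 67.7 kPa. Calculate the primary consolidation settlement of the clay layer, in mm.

Final effective stress: σ'_f = 96.5 + 67.7 = 164.2 kPa.
σ'_f = 164.2 > σ'_p = 129 kPa, so the stress path crosses the preconsolidation pressure — recompression up to σ'_p, then virgin compression beyond:
S_c = H/(1+e₀)·[C_r·log₁₀(σ'_p/σ'_0) + C_c·log₁₀(σ'_f/σ'_p)]
    = 2.6/1.82 × [0.073×log₁₀(129/96.5) + 0.22×log₁₀(164.2/129)]
    = 1.4286 × [0.0092026 + 0.023052] = 0.04608 m

S_c ≈ 46.1 mm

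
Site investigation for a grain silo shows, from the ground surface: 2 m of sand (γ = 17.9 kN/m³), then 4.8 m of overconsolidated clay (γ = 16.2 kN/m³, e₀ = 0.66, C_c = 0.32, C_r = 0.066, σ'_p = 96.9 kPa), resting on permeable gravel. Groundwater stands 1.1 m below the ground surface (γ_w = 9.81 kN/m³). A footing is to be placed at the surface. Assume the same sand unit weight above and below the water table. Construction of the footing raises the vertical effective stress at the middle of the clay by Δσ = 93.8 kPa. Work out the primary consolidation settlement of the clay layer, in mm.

Mid-depth of clay below the ground surface: z = 2 + 4.8/2 = 4.4 m.
Total vertical stress at mid-clay: σ_v = 17.9×2 + 16.2×2.4 = 74.68 kPa.
Pore pressure: u = 9.81×(4.4 − 1.1) = 32.373 kPa.
Initial effective stress: σ'_0 = σ_v − u = 74.68 − 32.373 = 42.307 kPa.
Final effective stress: σ'_f = 42.307 + 93.8 = 136.11 kPa.
σ'_f = 136.11 > σ'_p = 96.9 kPa, so the stress path crosses the preconsolidation pressure — recompression up to σ'_p, then virgin compression beyond:
S_c = H/(1+e₀)·[C_r·log₁₀(σ'_p/σ'_0) + C_c·log₁₀(σ'_f/σ'_p)]
    = 4.8/1.66 × [0.066×log₁₀(96.9/42.307) + 0.32×log₁₀(136.11/96.9)]
    = 2.8916 × [0.023754 + 0.047221] = 0.2052 m

S_c ≈ 205 mm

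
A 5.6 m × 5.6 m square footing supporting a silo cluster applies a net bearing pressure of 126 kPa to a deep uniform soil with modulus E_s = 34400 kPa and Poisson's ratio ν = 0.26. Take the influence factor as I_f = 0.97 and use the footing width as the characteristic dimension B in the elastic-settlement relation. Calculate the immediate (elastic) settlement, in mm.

Immediate (elastic) settlement: S_e = q·B·(1−ν²)/E_s · I_f.
S_e = 126 × 5.6 × (1 − 0.26²) / 34400 × 0.97
    = 126 × 5.6 × 0.9324 / 34400 × 0.97
    = 0.01855 m = 18.55 mm

S_e ≈ 18.6 mm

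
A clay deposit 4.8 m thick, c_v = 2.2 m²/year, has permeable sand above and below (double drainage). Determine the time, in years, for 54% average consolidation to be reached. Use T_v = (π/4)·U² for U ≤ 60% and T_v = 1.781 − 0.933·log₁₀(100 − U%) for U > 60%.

t ≈ 0.6 years

Drainage path length: H_d = H/2 = 2.4 m (double drainage).
U ≤ 60%: T_v = (π/4)·U² = (π/4)×0.54² = 0.22902.
t = T_v·H_d²/c_v = 0.22902×2.4²/2.2 = 0.5996 years.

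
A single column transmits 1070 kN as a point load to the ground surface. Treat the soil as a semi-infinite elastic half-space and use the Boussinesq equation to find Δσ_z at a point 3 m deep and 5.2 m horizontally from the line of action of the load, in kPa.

Δσ_z ≈ 1.77 kPa

Boussinesq vertical stress below a point load on an elastic half-space:
Δσ_z = 3P/(2πz²) · [1 + (r/z)²]^(−5/2)
r/z = 5.2/3 = 1.7333; [1+(r/z)²]^(−5/2) = 0.031163.
Δσ_z = 3×1070/(2π×3²) × 0.031163 = 56.765 × 0.031163 = 1.769 kPa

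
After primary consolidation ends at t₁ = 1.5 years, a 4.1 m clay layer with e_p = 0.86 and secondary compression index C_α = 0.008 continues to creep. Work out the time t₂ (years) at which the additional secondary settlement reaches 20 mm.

S_s = C_α·H/(1+e_p)·log₁₀(t₂/t₁) ⇒ log₁₀(t₂/t₁) = S_s·(1+e_p)/(C_α·H).
log₁₀(t₂/t₁) = 0.02 × (1+0.86) / (0.008×4.1) = 1.134
t₂ = t₁ × 10^1.134 = 1.5 × 13.62 = 20.43 years

t₂ ≈ 20.4 years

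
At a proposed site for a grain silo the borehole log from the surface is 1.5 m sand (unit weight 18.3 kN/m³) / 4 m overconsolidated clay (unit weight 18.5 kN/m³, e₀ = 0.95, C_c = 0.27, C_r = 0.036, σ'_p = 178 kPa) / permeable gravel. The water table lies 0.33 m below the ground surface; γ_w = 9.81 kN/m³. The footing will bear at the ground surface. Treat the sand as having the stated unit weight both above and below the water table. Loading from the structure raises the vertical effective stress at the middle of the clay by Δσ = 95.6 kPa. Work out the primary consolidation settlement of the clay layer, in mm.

Mid-depth of clay below the ground surface: z = 1.5 + 4/2 = 3.5 m.
Total vertical stress at mid-clay: σ_v = 18.3×1.5 + 18.5×2 = 64.45 kPa.
Pore pressure: u = 9.81×(3.5 − 0.33) = 31.098 kPa.
Initial effective stress: σ'_0 = σ_v − u = 64.45 − 31.098 = 33.352 kPa.
Final effective stress: σ'_f = 33.352 + 95.6 = 128.95 kPa.
σ'_f = 128.95 ≤ σ'_p = 178 kPa, so the clay remains overconsolidated and only the recompression index applies:
S_c = C_r·H/(1+e₀)·log₁₀(σ'_f/σ'_0) = 0.036×4/1.95×log₁₀(128.95/33.352)
    = 0.073847 × 0.5873 = 0.04337 m

S_c ≈ 43.4 mm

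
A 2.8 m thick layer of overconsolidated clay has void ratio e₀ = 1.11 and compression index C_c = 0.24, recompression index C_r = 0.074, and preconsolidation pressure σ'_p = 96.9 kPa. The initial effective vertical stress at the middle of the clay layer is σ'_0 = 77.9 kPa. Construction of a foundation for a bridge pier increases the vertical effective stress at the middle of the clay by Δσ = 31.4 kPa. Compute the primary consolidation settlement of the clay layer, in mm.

S_c ≈ 26 mm

Final effective stress: σ'_f = 77.9 + 31.4 = 109.3 kPa.
σ'_f = 109.3 > σ'_p = 96.9 kPa, so the stress path crosses the preconsolidation pressure — recompression up to σ'_p, then virgin compression beyond:
S_c = H/(1+e₀)·[C_r·log₁₀(σ'_p/σ'_0) + C_c·log₁₀(σ'_f/σ'_p)]
    = 2.8/2.11 × [0.074×log₁₀(96.9/77.9) + 0.24×log₁₀(109.3/96.9)]
    = 1.327 × [0.0070142 + 0.012551] = 0.02596 m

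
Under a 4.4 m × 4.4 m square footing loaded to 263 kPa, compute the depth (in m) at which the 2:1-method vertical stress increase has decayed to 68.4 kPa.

2:1 spreading — at depth z the loaded area has grown by z in each plan dimension:
qB²/(B+z)² = Δσ_z ⇒ z = B(√(q/Δσ_z) − 1) = 4.4×(√(263/68.4) − 1) = 4.228 m

z ≈ 4.23 m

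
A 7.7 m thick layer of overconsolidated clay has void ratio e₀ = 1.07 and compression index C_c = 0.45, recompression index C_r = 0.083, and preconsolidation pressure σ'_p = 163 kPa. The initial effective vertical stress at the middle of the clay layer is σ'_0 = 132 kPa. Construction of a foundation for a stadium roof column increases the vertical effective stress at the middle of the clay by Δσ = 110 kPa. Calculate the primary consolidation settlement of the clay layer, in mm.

S_c ≈ 316 mm

Final effective stress: σ'_f = 132 + 110 = 242 kPa.
σ'_f = 242 > σ'_p = 163 kPa, so the stress path crosses the preconsolidation pressure — recompression up to σ'_p, then virgin compression beyond:
S_c = H/(1+e₀)·[C_r·log₁₀(σ'_p/σ'_0) + C_c·log₁₀(σ'_f/σ'_p)]
    = 7.7/2.07 × [0.083×log₁₀(163/132) + 0.45×log₁₀(242/163)]
    = 3.7198 × [0.0076039 + 0.077232] = 0.3156 m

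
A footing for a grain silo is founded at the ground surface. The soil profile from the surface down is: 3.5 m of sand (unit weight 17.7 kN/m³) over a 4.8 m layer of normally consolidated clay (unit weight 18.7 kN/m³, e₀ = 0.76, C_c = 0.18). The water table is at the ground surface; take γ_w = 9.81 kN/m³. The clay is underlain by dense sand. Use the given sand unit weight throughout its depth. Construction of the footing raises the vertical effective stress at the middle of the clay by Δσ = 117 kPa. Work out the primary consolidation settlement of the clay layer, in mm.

Mid-depth of clay below the ground surface: z = 3.5 + 4.8/2 = 5.9 m.
Total vertical stress at mid-clay: σ_v = 17.7×3.5 + 18.7×2.4 = 106.83 kPa.
Pore pressure: u = 9.81×(5.9 − 0) = 57.879 kPa.
Initial effective stress: σ'_0 = σ_v − u = 106.83 − 57.879 = 48.951 kPa.
Final effective stress: σ'_f = σ'_0 + Δσ = 48.951 + 117 = 165.95 kPa.
Normally consolidated clay, so the full stress increment lies on the virgin compression line:
S_c = C_c·H/(1+e₀)·log₁₀(σ'_f/σ'_0) = 0.18×4.8/(1+0.76)×log₁₀(165.95/48.951)
    = 0.49091 × 0.53022 = 0.2603 m

S_c ≈ 260 mm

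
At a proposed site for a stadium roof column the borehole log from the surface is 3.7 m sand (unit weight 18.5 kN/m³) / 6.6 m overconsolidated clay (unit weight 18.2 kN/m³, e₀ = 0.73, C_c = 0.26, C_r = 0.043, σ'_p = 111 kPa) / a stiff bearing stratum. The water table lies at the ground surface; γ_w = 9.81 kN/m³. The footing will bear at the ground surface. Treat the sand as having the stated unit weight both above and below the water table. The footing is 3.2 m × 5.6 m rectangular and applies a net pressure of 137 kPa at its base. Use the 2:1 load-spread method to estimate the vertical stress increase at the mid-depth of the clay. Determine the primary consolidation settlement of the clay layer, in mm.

S_c ≈ 19.7 mm

Mid-depth of clay below the ground surface: z = 3.7 + 6.6/2 = 7 m.
Total vertical stress at mid-clay: σ_v = 18.5×3.7 + 18.2×3.3 = 128.51 kPa.
Pore pressure: u = 9.81×(7 − 0) = 68.67 kPa.
Initial effective stress: σ'_0 = σ_v − u = 128.51 − 68.67 = 59.84 kPa.
Stress increase at mid-clay by the 2:1 spreading method:
Δσ = qBL/((B+z)(L+z)) = 137×3.2×5.6/((3.2+7)(5.6+7)) = 19.102 kPa
Final effective stress: σ'_f = 59.84 + 19.102 = 78.942 kPa.
σ'_f = 78.942 ≤ σ'_p = 111 kPa, so the clay remains overconsolidated and only the recompression index applies:
S_c = C_r·H/(1+e₀)·log₁₀(σ'_f/σ'_0) = 0.043×6.6/1.73×log₁₀(78.942/59.84)
    = 0.16404 × 0.12032 = 0.01974 m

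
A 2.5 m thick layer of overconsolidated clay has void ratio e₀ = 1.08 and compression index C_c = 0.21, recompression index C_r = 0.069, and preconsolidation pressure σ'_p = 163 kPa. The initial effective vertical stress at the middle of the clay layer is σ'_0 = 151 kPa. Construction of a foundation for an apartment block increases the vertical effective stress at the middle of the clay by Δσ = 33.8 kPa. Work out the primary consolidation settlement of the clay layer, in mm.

S_c ≈ 16.5 mm

Final effective stress: σ'_f = 151 + 33.8 = 184.8 kPa.
σ'_f = 184.8 > σ'_p = 163 kPa, so the stress path crosses the preconsolidation pressure — recompression up to σ'_p, then virgin compression beyond:
S_c = H/(1+e₀)·[C_r·log₁₀(σ'_p/σ'_0) + C_c·log₁₀(σ'_f/σ'_p)]
    = 2.5/2.08 × [0.069×log₁₀(163/151) + 0.21×log₁₀(184.8/163)]
    = 1.2019 × [0.0022915 + 0.011448] = 0.01651 m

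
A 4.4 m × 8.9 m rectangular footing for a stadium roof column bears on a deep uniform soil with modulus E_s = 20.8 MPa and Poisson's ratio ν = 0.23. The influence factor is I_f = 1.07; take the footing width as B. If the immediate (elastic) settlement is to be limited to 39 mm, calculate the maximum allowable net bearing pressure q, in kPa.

q ≈ 182 kPa

E_s = 20.8 MPa = 20800 kPa.
S_e = q·B·(1−ν²)/E_s · I_f  ⇒  q = S_e·E_s / (B·(1−ν²)·I_f).
q = 0.039 × 20800 / (4.4 × 0.9471 × 1.07) = 181.9 kPa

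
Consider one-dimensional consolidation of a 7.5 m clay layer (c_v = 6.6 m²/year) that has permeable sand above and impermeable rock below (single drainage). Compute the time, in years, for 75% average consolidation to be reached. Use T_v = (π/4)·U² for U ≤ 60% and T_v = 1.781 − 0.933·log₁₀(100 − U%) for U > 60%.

t ≈ 4.06 years

Drainage path length: H_d = H = 7.5 m (single drainage).
U > 60%: T_v = 1.781 − 0.933·log₁₀(100 − 75) = 0.47672.
t = T_v·H_d²/c_v = 0.47672×7.5²/6.6 = 4.063 years.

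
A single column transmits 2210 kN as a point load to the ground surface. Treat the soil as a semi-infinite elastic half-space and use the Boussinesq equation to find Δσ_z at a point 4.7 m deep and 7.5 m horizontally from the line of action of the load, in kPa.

Boussinesq vertical stress below a point load on an elastic half-space:
Δσ_z = 3P/(2πz²) · [1 + (r/z)²]^(−5/2)
r/z = 7.5/4.7 = 1.5957; [1+(r/z)²]^(−5/2) = 0.042221.
Δσ_z = 3×2210/(2π×4.7²) × 0.042221 = 47.768 × 0.042221 = 2.017 kPa

Δσ_z ≈ 2.02 kPa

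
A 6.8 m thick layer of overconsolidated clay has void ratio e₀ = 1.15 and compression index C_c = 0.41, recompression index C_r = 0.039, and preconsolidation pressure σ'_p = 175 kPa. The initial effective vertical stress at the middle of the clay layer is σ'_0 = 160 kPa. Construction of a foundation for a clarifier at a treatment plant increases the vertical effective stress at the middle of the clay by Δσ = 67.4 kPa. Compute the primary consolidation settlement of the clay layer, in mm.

S_c ≈ 152 mm

Final effective stress: σ'_f = 160 + 67.4 = 227.4 kPa.
σ'_f = 227.4 > σ'_p = 175 kPa, so the stress path crosses the preconsolidation pressure — recompression up to σ'_p, then virgin compression beyond:
S_c = H/(1+e₀)·[C_r·log₁₀(σ'_p/σ'_0) + C_c·log₁₀(σ'_f/σ'_p)]
    = 6.8/2.15 × [0.039×log₁₀(175/160) + 0.41×log₁₀(227.4/175)]
    = 3.1628 × [0.0015178 + 0.046638] = 0.1523 m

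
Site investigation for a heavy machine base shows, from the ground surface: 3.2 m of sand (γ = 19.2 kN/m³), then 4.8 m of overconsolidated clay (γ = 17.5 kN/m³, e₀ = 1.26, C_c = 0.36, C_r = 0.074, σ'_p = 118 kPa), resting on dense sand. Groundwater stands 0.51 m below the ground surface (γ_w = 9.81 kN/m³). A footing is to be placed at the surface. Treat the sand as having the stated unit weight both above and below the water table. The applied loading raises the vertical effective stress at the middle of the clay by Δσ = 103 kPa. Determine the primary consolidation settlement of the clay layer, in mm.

Mid-depth of clay below the ground surface: z = 3.2 + 4.8/2 = 5.6 m.
Total vertical stress at mid-clay: σ_v = 19.2×3.2 + 17.5×2.4 = 103.44 kPa.
Pore pressure: u = 9.81×(5.6 − 0.51) = 49.933 kPa.
Initial effective stress: σ'_0 = σ_v − u = 103.44 − 49.933 = 53.507 kPa.
Final effective stress: σ'_f = 53.507 + 103 = 156.51 kPa.
σ'_f = 156.51 > σ'_p = 118 kPa, so the stress path crosses the preconsolidation pressure — recompression up to σ'_p, then virgin compression beyond:
S_c = H/(1+e₀)·[C_r·log₁₀(σ'_p/σ'_0) + C_c·log₁₀(σ'_f/σ'_p)]
    = 4.8/2.26 × [0.074×log₁₀(118/53.507) + 0.36×log₁₀(156.51/118)]
    = 2.1239 × [0.025417 + 0.044158] = 0.1478 m

S_c ≈ 148 mm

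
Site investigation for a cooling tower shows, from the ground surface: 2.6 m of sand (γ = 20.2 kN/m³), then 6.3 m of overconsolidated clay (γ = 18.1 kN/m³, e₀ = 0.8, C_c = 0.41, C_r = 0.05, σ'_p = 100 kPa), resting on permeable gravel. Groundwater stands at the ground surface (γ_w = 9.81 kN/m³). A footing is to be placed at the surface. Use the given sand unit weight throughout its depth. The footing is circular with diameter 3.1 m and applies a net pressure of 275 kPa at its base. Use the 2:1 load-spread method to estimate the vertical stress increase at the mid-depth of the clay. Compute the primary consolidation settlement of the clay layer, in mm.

S_c ≈ 37.4 mm

Mid-depth of clay below the ground surface: z = 2.6 + 6.3/2 = 5.75 m.
Total vertical stress at mid-clay: σ_v = 20.2×2.6 + 18.1×3.15 = 109.53 kPa.
Pore pressure: u = 9.81×(5.75 − 0) = 56.408 kPa.
Initial effective stress: σ'_0 = σ_v − u = 109.53 − 56.408 = 53.122 kPa.
Stress increase at mid-clay by the 2:1 spreading method:
Δσ ≈ qD²/(D+z)² = 275×3.1²/(3.1+5.75)² = 33.742 kPa
Final effective stress: σ'_f = 53.122 + 33.742 = 86.864 kPa.
σ'_f = 86.864 ≤ σ'_p = 100 kPa, so the clay remains overconsolidated and only the recompression index applies:
S_c = C_r·H/(1+e₀)·log₁₀(σ'_f/σ'_0) = 0.05×6.3/1.8×log₁₀(86.864/53.122)
    = 0.175 × 0.21357 = 0.03737 m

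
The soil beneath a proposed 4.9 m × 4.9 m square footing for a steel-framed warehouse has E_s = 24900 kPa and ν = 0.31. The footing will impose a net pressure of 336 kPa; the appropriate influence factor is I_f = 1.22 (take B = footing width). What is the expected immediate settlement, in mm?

S_e ≈ 72.9 mm

Immediate (elastic) settlement: S_e = q·B·(1−ν²)/E_s · I_f.
S_e = 336 × 4.9 × (1 − 0.31²) / 24900 × 1.22
    = 336 × 4.9 × 0.9039 / 24900 × 1.22
    = 0.07291 m = 72.91 mm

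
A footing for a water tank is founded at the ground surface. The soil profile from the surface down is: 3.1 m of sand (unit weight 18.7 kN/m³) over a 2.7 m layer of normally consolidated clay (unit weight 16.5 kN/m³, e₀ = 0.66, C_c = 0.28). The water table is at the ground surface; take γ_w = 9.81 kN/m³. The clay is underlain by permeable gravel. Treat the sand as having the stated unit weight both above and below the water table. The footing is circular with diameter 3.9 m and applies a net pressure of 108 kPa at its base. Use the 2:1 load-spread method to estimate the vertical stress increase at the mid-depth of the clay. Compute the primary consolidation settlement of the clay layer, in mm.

Mid-depth of clay below the ground surface: z = 3.1 + 2.7/2 = 4.45 m.
Total vertical stress at mid-clay: σ_v = 18.7×3.1 + 16.5×1.35 = 80.245 kPa.
Pore pressure: u = 9.81×(4.45 − 0) = 43.655 kPa.
Initial effective stress: σ'_0 = σ_v − u = 80.245 − 43.655 = 36.59 kPa.
Stress increase at mid-clay by the 2:1 spreading method:
Δσ ≈ qD²/(D+z)² = 108×3.9²/(3.9+4.45)² = 23.56 kPa
Final effective stress: σ'_f = σ'_0 + Δσ = 36.59 + 23.56 = 60.15 kPa.
Normally consolidated clay, so the full stress increment lies on the virgin compression line:
S_c = C_c·H/(1+e₀)·log₁₀(σ'_f/σ'_0) = 0.28×2.7/(1+0.66)×log₁₀(60.15/36.59)
    = 0.45542 × 0.21587 = 0.09831 m

S_c ≈ 98.3 mm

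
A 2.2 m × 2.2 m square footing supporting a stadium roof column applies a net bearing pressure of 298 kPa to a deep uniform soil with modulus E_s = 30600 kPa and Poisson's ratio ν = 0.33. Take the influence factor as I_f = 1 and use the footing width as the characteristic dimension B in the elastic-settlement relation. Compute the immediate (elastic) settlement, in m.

Immediate (elastic) settlement: S_e = q·B·(1−ν²)/E_s · I_f.
S_e = 298 × 2.2 × (1 − 0.33²) / 30600 × 1
    = 298 × 2.2 × 0.8911 / 30600 × 1
    = 0.01909 m

S_e ≈ 0.0191 m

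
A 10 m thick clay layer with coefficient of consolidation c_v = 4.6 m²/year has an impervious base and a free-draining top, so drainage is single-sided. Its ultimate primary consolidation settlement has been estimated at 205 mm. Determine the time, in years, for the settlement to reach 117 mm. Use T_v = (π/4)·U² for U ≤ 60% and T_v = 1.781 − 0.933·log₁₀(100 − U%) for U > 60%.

t ≈ 5.56 years

Drainage path length: H_d = H = 10 m (single drainage).
U = S(t)/S_ult = 117/205 = 0.5707.
U ≤ 60%: T_v = (π/4)·U² = (π/4)×0.57073² = 0.25583.
t = T_v·H_d²/c_v = 0.25583×10²/4.6 = 5.562 years.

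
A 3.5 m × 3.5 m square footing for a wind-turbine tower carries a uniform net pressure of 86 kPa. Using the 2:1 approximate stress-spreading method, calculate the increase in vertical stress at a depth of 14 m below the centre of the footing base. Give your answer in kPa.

Δσ_z ≈ 3.44 kPa

By the 2:1 method the load spreads at 1 horizontal : 2 vertical, so at depth z the loaded area has grown by z in each plan dimension:
Δσ = qBL/((B+z)(L+z)) = 86×3.5×3.5/((3.5+14)(3.5+14)) = 3.44 kPa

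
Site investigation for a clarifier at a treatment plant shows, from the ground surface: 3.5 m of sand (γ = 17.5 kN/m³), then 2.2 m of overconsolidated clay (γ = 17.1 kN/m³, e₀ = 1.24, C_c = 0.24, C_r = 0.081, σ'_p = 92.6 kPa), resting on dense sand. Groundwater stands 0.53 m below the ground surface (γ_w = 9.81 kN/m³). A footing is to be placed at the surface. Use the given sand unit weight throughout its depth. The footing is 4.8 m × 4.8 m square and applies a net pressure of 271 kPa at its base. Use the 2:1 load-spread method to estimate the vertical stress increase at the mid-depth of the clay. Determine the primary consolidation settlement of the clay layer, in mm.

S_c ≈ 47.3 mm

Mid-depth of clay below the ground surface: z = 3.5 + 2.2/2 = 4.6 m.
Total vertical stress at mid-clay: σ_v = 17.5×3.5 + 17.1×1.1 = 80.06 kPa.
Pore pressure: u = 9.81×(4.6 − 0.53) = 39.927 kPa.
Initial effective stress: σ'_0 = σ_v − u = 80.06 − 39.927 = 40.133 kPa.
Stress increase at mid-clay by the 2:1 spreading method:
Δσ = qBL/((B+z)(L+z)) = 271×4.8×4.8/((4.8+4.6)(4.8+4.6)) = 70.664 kPa
Final effective stress: σ'_f = 40.133 + 70.664 = 110.8 kPa.
σ'_f = 110.8 > σ'_p = 92.6 kPa, so the stress path crosses the preconsolidation pressure — recompression up to σ'_p, then virgin compression beyond:
S_c = H/(1+e₀)·[C_r·log₁₀(σ'_p/σ'_0) + C_c·log₁₀(σ'_f/σ'_p)]
    = 2.2/2.24 × [0.081×log₁₀(92.6/40.133) + 0.24×log₁₀(110.8/92.6)]
    = 0.98214 × [0.029412 + 0.018703] = 0.04726 m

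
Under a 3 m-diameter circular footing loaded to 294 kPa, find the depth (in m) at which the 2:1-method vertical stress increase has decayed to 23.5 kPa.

2:1 spreading — at depth z the loaded area has grown by z in each plan dimension:
qD²/(D+z)² = Δσ_z ⇒ z = D(√(q/Δσ_z) − 1) = 3×(√(294/23.5) − 1) = 7.611 m

z ≈ 7.61 m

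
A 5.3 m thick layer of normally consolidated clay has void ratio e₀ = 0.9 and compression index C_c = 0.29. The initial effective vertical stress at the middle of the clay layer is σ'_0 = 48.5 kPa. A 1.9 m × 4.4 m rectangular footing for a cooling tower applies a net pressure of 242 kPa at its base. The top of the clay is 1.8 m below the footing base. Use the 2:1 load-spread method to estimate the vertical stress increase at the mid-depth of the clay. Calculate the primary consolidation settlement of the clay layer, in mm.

Mid-depth of clay below the footing base: z = 1.8 + 5.3/2 = 4.45 m.
Stress increase at mid-clay by the 2:1 spreading method:
Δσ = qBL/((B+z)(L+z)) = 242×1.9×4.4/((1.9+4.45)(4.4+4.45)) = 36 kPa
Final effective stress: σ'_f = σ'_0 + Δσ = 48.5 + 36 = 84.5 kPa.
Normally consolidated clay, so the full stress increment lies on the virgin compression line:
S_c = C_c·H/(1+e₀)·log₁₀(σ'_f/σ'_0) = 0.29×5.3/(1+0.9)×log₁₀(84.5/48.5)
    = 0.80895 × 0.24111 = 0.195 m

S_c ≈ 195 mm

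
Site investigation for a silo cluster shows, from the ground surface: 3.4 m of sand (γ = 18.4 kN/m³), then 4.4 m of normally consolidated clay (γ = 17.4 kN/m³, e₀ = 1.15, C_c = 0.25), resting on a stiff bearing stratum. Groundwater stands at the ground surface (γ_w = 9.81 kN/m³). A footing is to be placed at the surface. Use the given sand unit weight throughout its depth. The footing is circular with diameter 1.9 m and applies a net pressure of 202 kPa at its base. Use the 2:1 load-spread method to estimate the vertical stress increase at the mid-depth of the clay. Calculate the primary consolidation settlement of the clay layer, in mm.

S_c ≈ 55.3 mm

Mid-depth of clay below the ground surface: z = 3.4 + 4.4/2 = 5.6 m.
Total vertical stress at mid-clay: σ_v = 18.4×3.4 + 17.4×2.2 = 100.84 kPa.
Pore pressure: u = 9.81×(5.6 − 0) = 54.936 kPa.
Initial effective stress: σ'_0 = σ_v − u = 100.84 − 54.936 = 45.904 kPa.
Stress increase at mid-clay by the 2:1 spreading method:
Δσ ≈ qD²/(D+z)² = 202×1.9²/(1.9+5.6)² = 12.964 kPa
Final effective stress: σ'_f = σ'_0 + Δσ = 45.904 + 12.964 = 58.868 kPa.
Normally consolidated clay, so the full stress increment lies on the virgin compression line:
S_c = C_c·H/(1+e₀)·log₁₀(σ'_f/σ'_0) = 0.25×4.4/(1+1.15)×log₁₀(58.868/45.904)
    = 0.51163 × 0.10803 = 0.05527 m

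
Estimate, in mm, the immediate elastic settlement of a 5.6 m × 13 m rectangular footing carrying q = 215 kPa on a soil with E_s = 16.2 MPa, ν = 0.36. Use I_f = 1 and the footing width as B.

Immediate (elastic) settlement: S_e = q·B·(1−ν²)/E_s · I_f.
E_s = 16.2 MPa = 16200 kPa.
S_e = 215 × 5.6 × (1 − 0.36²) / 16200 × 1
    = 215 × 5.6 × 0.8704 / 16200 × 1
    = 0.06469 m = 64.69 mm

S_e ≈ 64.7 mm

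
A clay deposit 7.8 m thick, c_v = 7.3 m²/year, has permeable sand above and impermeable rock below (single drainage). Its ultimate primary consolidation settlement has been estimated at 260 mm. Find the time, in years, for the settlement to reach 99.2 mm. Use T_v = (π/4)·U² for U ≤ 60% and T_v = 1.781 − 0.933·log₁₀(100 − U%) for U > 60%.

t ≈ 0.953 years

Drainage path length: H_d = H = 7.8 m (single drainage).
U = S(t)/S_ult = 99.2/260 = 0.3815.
U ≤ 60%: T_v = (π/4)·U² = (π/4)×0.38154² = 0.11433.
t = T_v·H_d²/c_v = 0.11433×7.8²/7.3 = 0.9529 years.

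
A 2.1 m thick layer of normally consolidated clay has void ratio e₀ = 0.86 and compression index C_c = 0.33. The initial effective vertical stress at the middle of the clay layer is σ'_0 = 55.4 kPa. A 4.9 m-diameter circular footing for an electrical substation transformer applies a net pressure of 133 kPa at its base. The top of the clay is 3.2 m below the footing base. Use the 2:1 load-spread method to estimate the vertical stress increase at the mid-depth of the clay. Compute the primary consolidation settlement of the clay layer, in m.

Mid-depth of clay below the footing base: z = 3.2 + 2.1/2 = 4.25 m.
Stress increase at mid-clay by the 2:1 spreading method:
Δσ ≈ qD²/(D+z)² = 133×4.9²/(4.9+4.25)² = 38.142 kPa
Final effective stress: σ'_f = σ'_0 + Δσ = 55.4 + 38.142 = 93.542 kPa.
Normally consolidated clay, so the full stress increment lies on the virgin compression line:
S_c = C_c·H/(1+e₀)·log₁₀(σ'_f/σ'_0) = 0.33×2.1/(1+0.86)×log₁₀(93.542/55.4)
    = 0.37258 × 0.2275 = 0.08476 m

S_c ≈ 0.0848 m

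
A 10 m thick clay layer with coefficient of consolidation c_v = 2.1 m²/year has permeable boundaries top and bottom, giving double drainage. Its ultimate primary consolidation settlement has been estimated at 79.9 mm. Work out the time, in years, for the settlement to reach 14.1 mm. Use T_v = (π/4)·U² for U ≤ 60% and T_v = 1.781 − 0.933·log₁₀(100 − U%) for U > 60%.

t ≈ 0.291 years

Drainage path length: H_d = H/2 = 5 m (double drainage).
U = S(t)/S_ult = 14.1/79.9 = 0.1765.
U ≤ 60%: T_v = (π/4)·U² = (π/4)×0.17647² = 0.024459.
t = T_v·H_d²/c_v = 0.024459×5²/2.1 = 0.2912 years.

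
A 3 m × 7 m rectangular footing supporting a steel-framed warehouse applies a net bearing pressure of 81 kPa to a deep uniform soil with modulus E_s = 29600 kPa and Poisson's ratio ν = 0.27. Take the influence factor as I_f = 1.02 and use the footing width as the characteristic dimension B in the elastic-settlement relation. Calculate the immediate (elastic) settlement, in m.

Immediate (elastic) settlement: S_e = q·B·(1−ν²)/E_s · I_f.
S_e = 81 × 3 × (1 − 0.27²) / 29600 × 1.02
    = 81 × 3 × 0.9271 / 29600 × 1.02
    = 0.007763 m

S_e ≈ 0.00776 m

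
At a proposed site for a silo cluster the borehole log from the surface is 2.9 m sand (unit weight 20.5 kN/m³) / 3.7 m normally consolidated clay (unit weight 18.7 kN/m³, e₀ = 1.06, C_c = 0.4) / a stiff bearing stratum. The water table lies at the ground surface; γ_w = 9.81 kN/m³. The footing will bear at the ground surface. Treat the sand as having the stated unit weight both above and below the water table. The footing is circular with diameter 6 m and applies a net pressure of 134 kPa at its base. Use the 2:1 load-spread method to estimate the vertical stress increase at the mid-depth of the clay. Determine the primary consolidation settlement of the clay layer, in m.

Mid-depth of clay below the ground surface: z = 2.9 + 3.7/2 = 4.75 m.
Total vertical stress at mid-clay: σ_v = 20.5×2.9 + 18.7×1.85 = 94.045 kPa.
Pore pressure: u = 9.81×(4.75 − 0) = 46.598 kPa.
Initial effective stress: σ'_0 = σ_v − u = 94.045 − 46.598 = 47.447 kPa.
Stress increase at mid-clay by the 2:1 spreading method:
Δσ ≈ qD²/(D+z)² = 134×6²/(6+4.75)² = 41.744 kPa
Final effective stress: σ'_f = σ'_0 + Δσ = 47.447 + 41.744 = 89.191 kPa.
Normally consolidated clay, so the full stress increment lies on the virgin compression line:
S_c = C_c·H/(1+e₀)·log₁₀(σ'_f/σ'_0) = 0.4×3.7/(1+1.06)×log₁₀(89.191/47.447)
    = 0.71845 × 0.27411 = 0.1969 m

S_c ≈ 0.197 m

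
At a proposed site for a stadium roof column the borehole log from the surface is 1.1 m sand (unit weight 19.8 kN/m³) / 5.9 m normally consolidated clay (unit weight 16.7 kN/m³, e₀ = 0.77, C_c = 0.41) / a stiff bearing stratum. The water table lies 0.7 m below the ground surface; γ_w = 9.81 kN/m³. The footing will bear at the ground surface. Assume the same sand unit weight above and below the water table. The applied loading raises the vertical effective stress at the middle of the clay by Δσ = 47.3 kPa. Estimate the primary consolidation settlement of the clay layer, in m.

Mid-depth of clay below the ground surface: z = 1.1 + 5.9/2 = 4.05 m.
Total vertical stress at mid-clay: σ_v = 19.8×1.1 + 16.7×2.95 = 71.045 kPa.
Pore pressure: u = 9.81×(4.05 − 0.7) = 32.864 kPa.
Initial effective stress: σ'_0 = σ_v − u = 71.045 − 32.864 = 38.181 kPa.
Final effective stress: σ'_f = σ'_0 + Δσ = 38.181 + 47.3 = 85.481 kPa.
Normally consolidated clay, so the full stress increment lies on the virgin compression line:
S_c = C_c·H/(1+e₀)·log₁₀(σ'_f/σ'_0) = 0.41×5.9/(1+0.77)×log₁₀(85.481/38.181)
    = 1.3667 × 0.35002 = 0.4784 m

S_c ≈ 0.478 m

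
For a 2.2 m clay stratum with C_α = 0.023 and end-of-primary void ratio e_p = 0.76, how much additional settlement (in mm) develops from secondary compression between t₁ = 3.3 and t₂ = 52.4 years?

S_s ≈ 34.5 mm

Secondary compression: S_s = C_α·H/(1+e_p)·log₁₀(t₂/t₁)
S_s = 0.023×2.2/(1+0.76)×log₁₀(52.4/3.3)
    = 0.02875 × 1.201 = 0.03452 m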